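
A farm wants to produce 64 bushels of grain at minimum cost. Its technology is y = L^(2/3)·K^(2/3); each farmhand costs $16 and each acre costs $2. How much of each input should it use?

L* = 8, K* = 64

Cost minimization requires the marginal rate of technical substitution to equal the input-price ratio: MP_L/MP_K = w/r.
Here MP_L/MP_K = (2/3)·(K/L)/(2/3) = (K/L). Setting this equal to 16/2 = 8 gives K = 8L.
Substituting into y = 64: L^(2/3)·(8L)^(2/3) = 64.
Solving, L = 8 and K = 64.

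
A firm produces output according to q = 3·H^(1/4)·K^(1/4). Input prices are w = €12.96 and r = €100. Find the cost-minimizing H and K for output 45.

H* = 625, K* = 81

Cost minimization requires the marginal rate of technical substitution to equal the input-price ratio: MP_H/MP_K = w/r.
Here MP_H/MP_K = (1/4)·(K/H)/(1/4) = (K/H). Setting this equal to 12.96/100 = 0.1296 gives K = 0.1296H.
Substituting into q = 45: 3·H^(1/4)·(0.1296H)^(1/4) = 45.
Solving, H = 625 and K = 81.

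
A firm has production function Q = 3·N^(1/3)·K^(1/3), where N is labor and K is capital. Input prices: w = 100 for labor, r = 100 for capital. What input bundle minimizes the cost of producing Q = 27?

Cost minimization requires the marginal rate of technical substitution to equal the input-price ratio: MP_N/MP_K = w/r.
Here MP_N/MP_K = (1/3)·(K/N)/(1/3) = (K/N). Setting this equal to 100/100 = 1 gives K = N.
Substituting into Q = 27: 3·N^(1/3)·(N)^(1/3) = 27.
Solving, N = 27 and K = 27.

N* = 27, K* = 27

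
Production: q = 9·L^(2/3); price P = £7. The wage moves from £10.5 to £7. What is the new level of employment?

From P·MP_L = w with MP_L = 6·L^(-1/3), the labor demand is L(w) = (42/w)^(3).
At w = 10.5: L = 64. At w = 7: L = 216.

L* = 216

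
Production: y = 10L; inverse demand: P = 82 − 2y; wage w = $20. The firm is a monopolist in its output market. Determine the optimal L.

L* = 2

Marginal revenue from the inverse demand is MR = 82 − 4y.
The marginal product is MP_L = 10.
A monopolist hires until marginal revenue product equals the wage: MR·MP_L = w.
(82 − 40L)·10 = 20, so L = 2.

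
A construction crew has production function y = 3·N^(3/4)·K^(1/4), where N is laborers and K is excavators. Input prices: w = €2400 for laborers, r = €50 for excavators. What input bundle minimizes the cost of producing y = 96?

Cost minimization requires the marginal rate of technical substitution to equal the input-price ratio: MP_N/MP_K = w/r.
Here MP_N/MP_K = (3/4)·(K/N)/(1/4) = 3·(K/N). Setting this equal to 2400/50 = 48 gives K = 16N.
Substituting into y = 96: 3·N^(3/4)·(16N)^(1/4) = 96.
Solving, N = 16 and K = 256.

N* = 16, K* = 256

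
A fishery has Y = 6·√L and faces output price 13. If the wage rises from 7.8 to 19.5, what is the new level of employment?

L* = 4

From P·MP_L = w with MP_L = 3·L^(-1/2), the labor demand is L(w) = (39/w)^(2).
At w = 7.8: L = 25. At w = 19.5: L = 4.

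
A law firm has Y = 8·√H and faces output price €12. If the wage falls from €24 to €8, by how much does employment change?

ΔH = 32

From P·MP_H = w with MP_H = 4·H^(-1/2), the labor demand is H(w) = (48/w)^(2).
At w = 24: H = 4. At w = 8: H = 36.
ΔH = 36 − 4 = 32.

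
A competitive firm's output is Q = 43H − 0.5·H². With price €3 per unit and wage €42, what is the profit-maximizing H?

The marginal product of H is MP_H = 43 − H.
A price-taking firm hires until the value of the marginal product equals the wage: P·MP_H = w, so 3·(43 − H) = 42.
Then 43 − H = 14, giving H = 29.

H* = 29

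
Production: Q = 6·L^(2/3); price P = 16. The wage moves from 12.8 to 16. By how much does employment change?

From P·MP_L = w with MP_L = 4·L^(-1/3), the labor demand is L(w) = (64/w)^(3).
At w = 12.8: L = 125. At w = 16: L = 64.
ΔL = 64 − 125 = -61.

ΔL = -61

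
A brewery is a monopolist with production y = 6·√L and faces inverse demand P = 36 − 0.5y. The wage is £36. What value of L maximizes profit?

Marginal revenue from the inverse demand is MR = 36 − y.
The marginal product is MP_L = 3·L^(-1/2).
A monopolist hires until marginal revenue product equals the wage: MR·MP_L = w.
At L, y = 6·√L. Substituting and solving: (36 − 6·√L)·3·L^(-1/2) = 36 gives L = 4.

L* = 4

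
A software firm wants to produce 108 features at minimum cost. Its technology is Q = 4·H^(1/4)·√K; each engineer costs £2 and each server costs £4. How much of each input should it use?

H* = 81, K* = 81

Cost minimization requires the marginal rate of technical substitution to equal the input-price ratio: MP_H/MP_K = w/r.
Here MP_H/MP_K = (1/4)·(K/H)/(1/2) = 0.5·(K/H). Setting this equal to 2/4 = 0.5 gives K = H.
Substituting into Q = 108: 4·H^(1/4)·(H)^(1/2) = 108.
Solving, H = 81 and K = 81.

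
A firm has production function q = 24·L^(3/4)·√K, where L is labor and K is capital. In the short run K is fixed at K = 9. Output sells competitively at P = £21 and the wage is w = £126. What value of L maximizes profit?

With K = 9, MP_L = (3/4)·24·L^(-1/4)·9^(1/2) = 54·L^(-1/4).
Profit maximization for a price taker requires P·MP_L = w: 21·54·L^(-1/4) = 126.
So L^(-1/4) = 1/9, which gives L = 6561.

L* = 6561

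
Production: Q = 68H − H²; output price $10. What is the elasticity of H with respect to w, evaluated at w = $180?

ε = -0.36

From P·MP_H = w with MP_H = 68 − 2H, labor demand is H(w) = (68 − w/10)/2.
dH/dw = −1/(20) = -0.05.
At w = 180, H = 25, so ε = (dH/dw)·(w/H) = (-0.05)·(180/25) = -0.36.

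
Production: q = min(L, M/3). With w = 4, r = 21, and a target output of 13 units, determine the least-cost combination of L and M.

With a fixed-proportions technology, the cost-minimizing bundle uses no slack in either input: L = M/3 = q.
So L = 13 and M = 3·13 = 39.

L* = 13, M* = 39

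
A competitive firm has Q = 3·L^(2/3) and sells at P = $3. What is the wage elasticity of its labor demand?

MP_L = (2/3)·3·L^(-1/3), so P·MP_L = w gives 6·L^(-1/3) = w.
Solving, L(w) = (6/w)^(3). This is a constant-elasticity form: L ∝ w^(−3), so ε = −3.

ε = -3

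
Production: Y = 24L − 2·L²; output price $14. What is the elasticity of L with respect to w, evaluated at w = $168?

From P·MP_L = w with MP_L = 24 − 4L, labor demand is L(w) = (24 − w/14)/4.
dL/dw = −1/(56) = -1/56.
At w = 168, L = 3, so ε = (dL/dw)·(w/L) = (-1/56)·(168/3) = -1.

ε = -1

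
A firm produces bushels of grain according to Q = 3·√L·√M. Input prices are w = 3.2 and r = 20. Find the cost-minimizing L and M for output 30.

L* = 25, M* = 4

Cost minimization requires the marginal rate of technical substitution to equal the input-price ratio: MP_L/MP_M = w/r.
Here MP_L/MP_M = (1/2)·(M/L)/(1/2) = (M/L). Setting this equal to 3.2/20 = 0.16 gives M = 0.16L.
Substituting into Q = 30: 3·L^(1/2)·(0.16L)^(1/2) = 30.
Solving, L = 25 and M = 4.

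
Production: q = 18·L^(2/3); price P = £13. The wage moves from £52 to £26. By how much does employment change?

From P·MP_L = w with MP_L = 12·L^(-1/3), the labor demand is L(w) = (156/w)^(3).
At w = 52: L = 27. At w = 26: L = 216.
ΔL = 216 − 27 = 189.

ΔL = 189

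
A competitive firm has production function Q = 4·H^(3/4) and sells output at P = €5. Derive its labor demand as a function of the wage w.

H(w) = 50625/w^(4)

MP_H = (3/4)·4·H^(-1/4) = 3·H^(-1/4).
Setting P·MP_H = w: 15·H^(-1/4) = w.
Solving for H: H^(-1/4) = w/15, so H = (15/w)^(4).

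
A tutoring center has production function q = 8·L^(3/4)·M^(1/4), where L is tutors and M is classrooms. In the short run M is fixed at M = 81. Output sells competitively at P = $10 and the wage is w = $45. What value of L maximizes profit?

L* = 256

With M = 81, MP_L = (3/4)·8·L^(-1/4)·81^(1/4) = 18·L^(-1/4).
Profit maximization for a price taker requires P·MP_L = w: 10·18·L^(-1/4) = 45.
So L^(-1/4) = 0.25, which gives L = 256.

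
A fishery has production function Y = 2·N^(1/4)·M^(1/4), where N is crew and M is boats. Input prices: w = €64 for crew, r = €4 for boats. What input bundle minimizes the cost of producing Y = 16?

Cost minimization requires the marginal rate of technical substitution to equal the input-price ratio: MP_N/MP_M = w/r.
Here MP_N/MP_M = (1/4)·(M/N)/(1/4) = (M/N). Setting this equal to 64/4 = 16 gives M = 16N.
Substituting into Y = 16: 2·N^(1/4)·(16N)^(1/4) = 16.
Solving, N = 16 and M = 256.

N* = 16, M* = 256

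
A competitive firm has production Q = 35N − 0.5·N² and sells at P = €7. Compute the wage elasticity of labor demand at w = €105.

ε = -0.75

From P·MP_N = w with MP_N = 35 − N, labor demand is N(w) = 35 − w/7.
dN/dw = −1/(7) = -1/7.
At w = 105, N = 20, so ε = (dN/dw)·(w/N) = (-1/7)·(105/20) = -0.75.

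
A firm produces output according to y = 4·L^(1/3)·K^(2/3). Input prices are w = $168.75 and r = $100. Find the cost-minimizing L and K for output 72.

L* = 8, K* = 27

Cost minimization requires the marginal rate of technical substitution to equal the input-price ratio: MP_L/MP_K = w/r.
Here MP_L/MP_K = (1/3)·(K/L)/(2/3) = 0.5·(K/L). Setting this equal to 168.75/100 = 1.6875 gives K = 3.375L.
Substituting into y = 72: 4·L^(1/3)·(3.375L)^(2/3) = 72.
Solving, L = 8 and K = 27.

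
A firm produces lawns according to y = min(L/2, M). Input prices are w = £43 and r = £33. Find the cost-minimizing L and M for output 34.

L* = 68, M* = 34

With a fixed-proportions technology, the cost-minimizing bundle uses no slack in either input: L/2 = M = y.
So L = 2·34 = 68 and M = 34.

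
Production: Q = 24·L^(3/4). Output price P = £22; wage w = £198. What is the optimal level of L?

MP_L = (3/4)·24·L^(-1/4) = 18·L^(-1/4).
Profit maximization for a price taker requires P·MP_L = w: 22·18·L^(-1/4) = 198.
So L^(-1/4) = 0.5, which gives L = 16.

L* = 16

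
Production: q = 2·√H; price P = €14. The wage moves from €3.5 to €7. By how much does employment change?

From P·MP_H = w with MP_H = H^(-1/2), the labor demand is H(w) = (14/w)^(2).
At w = 3.5: H = 16. At w = 7: H = 4.
ΔH = 4 − 16 = -12.

ΔH = -12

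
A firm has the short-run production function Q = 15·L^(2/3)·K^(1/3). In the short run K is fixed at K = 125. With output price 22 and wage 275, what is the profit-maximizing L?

L* = 64

With K = 125, MP_L = (2/3)·15·L^(-1/3)·125^(1/3) = 50·L^(-1/3).
Profit maximization for a price taker requires P·MP_L = w: 22·50·L^(-1/3) = 275.
So L^(-1/3) = 0.25, which gives L = 64.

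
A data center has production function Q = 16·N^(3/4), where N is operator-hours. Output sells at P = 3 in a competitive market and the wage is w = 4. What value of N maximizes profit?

MP_N = (3/4)·16·N^(-1/4) = 12·N^(-1/4).
Profit maximization for a price taker requires P·MP_N = w: 3·12·N^(-1/4) = 4.
So N^(-1/4) = 1/9, which gives N = 6561.

N* = 6561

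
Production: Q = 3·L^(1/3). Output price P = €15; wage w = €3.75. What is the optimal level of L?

L* = 8

MP_L = (1/3)·3·L^(-2/3) = L^(-2/3).
Profit maximization for a price taker requires P·MP_L = w: 15·L^(-2/3) = 3.75.
So L^(-2/3) = 0.25, which gives L = 8.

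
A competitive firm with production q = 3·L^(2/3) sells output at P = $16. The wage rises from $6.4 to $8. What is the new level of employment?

L* = 64

From P·MP_L = w with MP_L = 2·L^(-1/3), the labor demand is L(w) = (32/w)^(3).
At w = 6.4: L = 125. At w = 8: L = 64.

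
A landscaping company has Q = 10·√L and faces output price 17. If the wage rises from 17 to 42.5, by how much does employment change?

ΔL = -21

From P·MP_L = w with MP_L = 5·L^(-1/2), the labor demand is L(w) = (85/w)^(2).
At w = 17: L = 25. At w = 42.5: L = 4.
ΔL = 4 − 25 = -21.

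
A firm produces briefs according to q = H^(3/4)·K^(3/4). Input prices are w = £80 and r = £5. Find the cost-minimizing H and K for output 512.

H* = 16, K* = 256

Cost minimization requires the marginal rate of technical substitution to equal the input-price ratio: MP_H/MP_K = w/r.
Here MP_H/MP_K = (3/4)·(K/H)/(3/4) = (K/H). Setting this equal to 80/5 = 16 gives K = 16H.
Substituting into q = 512: H^(3/4)·(16H)^(3/4) = 512.
Solving, H = 16 and K = 256.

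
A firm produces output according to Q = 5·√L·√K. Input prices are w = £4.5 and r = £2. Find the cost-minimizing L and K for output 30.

Cost minimization requires the marginal rate of technical substitution to equal the input-price ratio: MP_L/MP_K = w/r.
Here MP_L/MP_K = (1/2)·(K/L)/(1/2) = (K/L). Setting this equal to 4.5/2 = 2.25 gives K = 2.25L.
Substituting into Q = 30: 5·L^(1/2)·(2.25L)^(1/2) = 30.
Solving, L = 4 and K = 9.

L* = 4, K* = 9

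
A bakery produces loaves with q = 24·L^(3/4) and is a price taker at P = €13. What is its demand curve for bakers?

L(w) = (234/w)^(4)

MP_L = (3/4)·24·L^(-1/4) = 18·L^(-1/4).
Setting P·MP_L = w: 234·L^(-1/4) = w.
Solving for L: L^(-1/4) = w/234, so L = (234/w)^(4).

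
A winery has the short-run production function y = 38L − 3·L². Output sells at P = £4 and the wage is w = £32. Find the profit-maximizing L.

The marginal product of L is MP_L = 38 − 6L.
A price-taking firm hires until the value of the marginal product equals the wage: P·MP_L = w, so 4·(38 − 6L) = 32.
Then 38 − 6L = 8, giving L = 5.

L* = 5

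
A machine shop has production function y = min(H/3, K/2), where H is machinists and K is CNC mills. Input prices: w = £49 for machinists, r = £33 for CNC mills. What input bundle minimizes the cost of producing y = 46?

With a fixed-proportions technology, the cost-minimizing bundle uses no slack in either input: H/3 = K/2 = y.
So H = 3·46 = 138 and K = 2·46 = 92.

H* = 138, K* = 92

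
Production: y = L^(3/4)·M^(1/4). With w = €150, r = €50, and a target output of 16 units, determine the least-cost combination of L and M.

Cost minimization requires the marginal rate of technical substitution to equal the input-price ratio: MP_L/MP_M = w/r.
Here MP_L/MP_M = (3/4)·(M/L)/(1/4) = 3·(M/L). Setting this equal to 150/50 = 3 gives M = L.
Substituting into y = 16: L^(3/4)·(L)^(1/4) = 16.
Solving, L = 16 and M = 16.

L* = 16, M* = 16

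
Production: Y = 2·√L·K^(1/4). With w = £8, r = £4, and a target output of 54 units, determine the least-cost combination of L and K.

L* = 81, K* = 81

Cost minimization requires the marginal rate of technical substitution to equal the input-price ratio: MP_L/MP_K = w/r.
Here MP_L/MP_K = (1/2)·(K/L)/(1/4) = 2·(K/L). Setting this equal to 8/4 = 2 gives K = L.
Substituting into Y = 54: 2·L^(1/2)·(L)^(1/4) = 54.
Solving, L = 81 and K = 81.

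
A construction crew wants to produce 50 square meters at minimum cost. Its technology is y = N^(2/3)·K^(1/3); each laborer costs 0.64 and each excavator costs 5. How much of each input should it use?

Cost minimization requires the marginal rate of technical substitution to equal the input-price ratio: MP_N/MP_K = w/r.
Here MP_N/MP_K = (2/3)·(K/N)/(1/3) = 2·(K/N). Setting this equal to 0.64/5 = 0.128 gives K = 0.064N.
Substituting into y = 50: N^(2/3)·(0.064N)^(1/3) = 50.
Solving, N = 125 and K = 8.

N* = 125, K* = 8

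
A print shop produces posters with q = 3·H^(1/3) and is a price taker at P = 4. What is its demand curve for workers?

H(w) = (4/w)^(3/2)

MP_H = (1/3)·3·H^(-2/3) = H^(-2/3).
Setting P·MP_H = w: 4·H^(-2/3) = w.
Solving for H: H^(-2/3) = w/4, so H = (4/w)^(3/2).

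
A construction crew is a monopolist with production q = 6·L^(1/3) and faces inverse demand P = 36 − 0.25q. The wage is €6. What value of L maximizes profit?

L* = 27

Marginal revenue from the inverse demand is MR = 36 − 0.5q.
The marginal product is MP_L = 2·L^(-2/3).
A monopolist hires until marginal revenue product equals the wage: MR·MP_L = w.
At L, q = 6·L^(1/3). Substituting and solving: (36 − 3·L^(1/3))·2·L^(-2/3) = 6 gives L = 27.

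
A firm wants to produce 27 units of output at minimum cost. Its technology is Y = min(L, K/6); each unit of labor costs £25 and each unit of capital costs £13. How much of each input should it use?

With a fixed-proportions technology, the cost-minimizing bundle uses no slack in either input: L = K/6 = Y.
So L = 27 and K = 6·27 = 162.

L* = 27, K* = 162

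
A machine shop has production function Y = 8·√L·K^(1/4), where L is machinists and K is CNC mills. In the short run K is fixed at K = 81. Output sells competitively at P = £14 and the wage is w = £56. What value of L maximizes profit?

With K = 81, MP_L = (1/2)·8·L^(-1/2)·81^(1/4) = 12·L^(-1/2).
Profit maximization for a price taker requires P·MP_L = w: 14·12·L^(-1/2) = 56.
So L^(-1/2) = 1/3, which gives L = 9.

L* = 9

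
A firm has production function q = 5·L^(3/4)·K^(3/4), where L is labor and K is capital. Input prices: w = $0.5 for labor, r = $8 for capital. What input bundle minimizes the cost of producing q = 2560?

L* = 256, K* = 16

Cost minimization requires the marginal rate of technical substitution to equal the input-price ratio: MP_L/MP_K = w/r.
Here MP_L/MP_K = (3/4)·(K/L)/(3/4) = (K/L). Setting this equal to 0.5/8 = 0.0625 gives K = 0.0625L.
Substituting into q = 2560: 5·L^(3/4)·(0.0625L)^(3/4) = 2560.
Solving, L = 256 and K = 16.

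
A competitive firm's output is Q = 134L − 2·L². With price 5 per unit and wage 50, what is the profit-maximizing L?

L* = 31

The marginal product of L is MP_L = 134 − 4L.
A price-taking firm hires until the value of the marginal product equals the wage: P·MP_L = w, so 5·(134 − 4L) = 50.
Then 134 − 4L = 10, giving L = 31.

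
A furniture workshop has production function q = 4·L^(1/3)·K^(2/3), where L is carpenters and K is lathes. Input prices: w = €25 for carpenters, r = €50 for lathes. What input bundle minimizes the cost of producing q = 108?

L* = 27, K* = 27

Cost minimization requires the marginal rate of technical substitution to equal the input-price ratio: MP_L/MP_K = w/r.
Here MP_L/MP_K = (1/3)·(K/L)/(2/3) = 0.5·(K/L). Setting this equal to 25/50 = 0.5 gives K = L.
Substituting into q = 108: 4·L^(1/3)·(L)^(2/3) = 108.
Solving, L = 27 and K = 27.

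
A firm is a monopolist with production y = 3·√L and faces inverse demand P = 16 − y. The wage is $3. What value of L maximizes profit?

Marginal revenue from the inverse demand is MR = 16 − 2y.
The marginal product is MP_L = 1.5·L^(-1/2).
A monopolist hires until marginal revenue product equals the wage: MR·MP_L = w.
At L, y = 3·√L. Substituting and solving: (16 − 6·√L)·1.5·L^(-1/2) = 3 gives L = 4.

L* = 4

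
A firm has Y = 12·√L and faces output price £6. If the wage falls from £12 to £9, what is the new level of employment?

From P·MP_L = w with MP_L = 6·L^(-1/2), the labor demand is L(w) = (36/w)^(2).
At w = 12: L = 9. At w = 9: L = 16.

L* = 16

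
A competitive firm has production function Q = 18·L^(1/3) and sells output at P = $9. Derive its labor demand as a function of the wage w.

MP_L = (1/3)·18·L^(-2/3) = 6·L^(-2/3).
Setting P·MP_L = w: 54·L^(-2/3) = w.
Solving for L: L^(-2/3) = w/54, so L = (54/w)^(3/2).

L(w) = (54/w)^(3/2)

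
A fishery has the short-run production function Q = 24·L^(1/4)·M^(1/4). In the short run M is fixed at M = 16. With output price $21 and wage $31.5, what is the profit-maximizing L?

With M = 16, MP_L = (1/4)·24·L^(-3/4)·16^(1/4) = 12·L^(-3/4).
Profit maximization for a price taker requires P·MP_L = w: 21·12·L^(-3/4) = 31.5.
So L^(-3/4) = 0.125, which gives L = 16.

L* = 16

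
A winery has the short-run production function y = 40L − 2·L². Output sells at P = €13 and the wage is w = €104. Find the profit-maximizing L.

L* = 8

The marginal product of L is MP_L = 40 − 4L.
A price-taking firm hires until the value of the marginal product equals the wage: P·MP_L = w, so 13·(40 − 4L) = 104.
Then 40 − 4L = 8, giving L = 8.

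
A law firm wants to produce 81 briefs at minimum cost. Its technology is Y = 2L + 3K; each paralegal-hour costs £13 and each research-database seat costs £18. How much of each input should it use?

The inputs are perfect substitutes, so the firm uses whichever has the lower cost per unit of output.
Cost per unit of output via L is w/2 = 6.5; via K it is r/3 = 6. K is cheaper.
Producing Y = 81 with K alone: L = 0, K = 27.

L* = 0, K* = 27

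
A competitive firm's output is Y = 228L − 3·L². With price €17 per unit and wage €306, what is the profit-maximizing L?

The marginal product of L is MP_L = 228 − 6L.
A price-taking firm hires until the value of the marginal product equals the wage: P·MP_L = w, so 17·(228 − 6L) = 306.
Then 228 − 6L = 18, giving L = 35.

L* = 35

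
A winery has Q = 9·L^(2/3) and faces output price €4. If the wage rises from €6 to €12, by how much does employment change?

From P·MP_L = w with MP_L = 6·L^(-1/3), the labor demand is L(w) = (24/w)^(3).
At w = 6: L = 64. At w = 12: L = 8.
ΔL = 8 − 64 = -56.

ΔL = -56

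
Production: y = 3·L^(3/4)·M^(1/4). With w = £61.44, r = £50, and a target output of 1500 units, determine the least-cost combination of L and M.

L* = 625, M* = 256

Cost minimization requires the marginal rate of technical substitution to equal the input-price ratio: MP_L/MP_M = w/r.
Here MP_L/MP_M = (3/4)·(M/L)/(1/4) = 3·(M/L). Setting this equal to 61.44/50 = 1.2288 gives M = 0.4096L.
Substituting into y = 1500: 3·L^(3/4)·(0.4096L)^(1/4) = 1500.
Solving, L = 625 and M = 256.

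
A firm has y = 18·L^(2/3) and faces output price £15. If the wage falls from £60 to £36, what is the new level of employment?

From P·MP_L = w with MP_L = 12·L^(-1/3), the labor demand is L(w) = (180/w)^(3).
At w = 60: L = 27. At w = 36: L = 125.

L* = 125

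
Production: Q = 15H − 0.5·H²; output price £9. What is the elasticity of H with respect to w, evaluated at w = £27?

From P·MP_H = w with MP_H = 15 − H, labor demand is H(w) = 15 − w/9.
dH/dw = −1/(9) = -1/9.
At w = 27, H = 12, so ε = (dH/dw)·(w/H) = (-1/9)·(27/12) = -0.25.

ε = -0.25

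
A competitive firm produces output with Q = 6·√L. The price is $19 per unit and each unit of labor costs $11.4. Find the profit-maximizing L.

L* = 25

MP_L = (1/2)·6·L^(-1/2) = 3·L^(-1/2).
Profit maximization for a price taker requires P·MP_L = w: 19·3·L^(-1/2) = 11.4.
So L^(-1/2) = 0.2, which gives L = 25.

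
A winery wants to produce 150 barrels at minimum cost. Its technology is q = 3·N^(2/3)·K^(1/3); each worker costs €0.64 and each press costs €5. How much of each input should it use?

N* = 125, K* = 8

Cost minimization requires the marginal rate of technical substitution to equal the input-price ratio: MP_N/MP_K = w/r.
Here MP_N/MP_K = (2/3)·(K/N)/(1/3) = 2·(K/N). Setting this equal to 0.64/5 = 0.128 gives K = 0.064N.
Substituting into q = 150: 3·N^(2/3)·(0.064N)^(1/3) = 150.
Solving, N = 125 and K = 8.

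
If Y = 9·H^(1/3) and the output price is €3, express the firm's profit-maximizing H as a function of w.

MP_H = (1/3)·9·H^(-2/3) = 3·H^(-2/3).
Setting P·MP_H = w: 9·H^(-2/3) = w.
Solving for H: H^(-2/3) = w/9, so H = (9/w)^(3/2).

H(w) = (9/w)^(3/2)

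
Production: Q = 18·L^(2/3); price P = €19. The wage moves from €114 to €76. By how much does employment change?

ΔL = 19

From P·MP_L = w with MP_L = 12·L^(-1/3), the labor demand is L(w) = (228/w)^(3).
At w = 114: L = 8. At w = 76: L = 27.
ΔL = 27 − 8 = 19.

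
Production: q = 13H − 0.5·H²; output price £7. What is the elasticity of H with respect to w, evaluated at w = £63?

From P·MP_H = w with MP_H = 13 − H, labor demand is H(w) = 13 − w/7.
dH/dw = −1/(7) = -1/7.
At w = 63, H = 4, so ε = (dH/dw)·(w/H) = (-1/7)·(63/4) = -2.25.

ε = -2.25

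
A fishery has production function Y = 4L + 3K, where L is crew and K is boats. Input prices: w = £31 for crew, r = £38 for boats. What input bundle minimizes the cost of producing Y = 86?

L* = 21.5, K* = 0

The inputs are perfect substitutes, so the firm uses whichever has the lower cost per unit of output.
Cost per unit of output via L is w/4 = 7.75; via K it is r/3 = 38/3. L is cheaper.
Producing Y = 86 with L alone: L = 21.5, K = 0.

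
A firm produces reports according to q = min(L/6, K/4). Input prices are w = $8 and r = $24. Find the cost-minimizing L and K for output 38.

L* = 228, K* = 152

With a fixed-proportions technology, the cost-minimizing bundle uses no slack in either input: L/6 = K/4 = q.
So L = 6·38 = 228 and K = 4·38 = 152.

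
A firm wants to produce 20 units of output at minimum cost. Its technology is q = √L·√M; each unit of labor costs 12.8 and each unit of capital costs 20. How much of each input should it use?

L* = 25, M* = 16

Cost minimization requires the marginal rate of technical substitution to equal the input-price ratio: MP_L/MP_M = w/r.
Here MP_L/MP_M = (1/2)·(M/L)/(1/2) = (M/L). Setting this equal to 12.8/20 = 0.64 gives M = 0.64L.
Substituting into q = 20: L^(1/2)·(0.64L)^(1/2) = 20.
Solving, L = 25 and M = 16.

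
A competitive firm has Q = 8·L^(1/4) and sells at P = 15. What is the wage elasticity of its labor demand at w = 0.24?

MP_L = (1/4)·8·L^(-3/4), so P·MP_L = w gives 30·L^(-3/4) = w.
Solving, L(w) = (30/w)^(4/3). This is a constant-elasticity form: L ∝ w^(−4/3), so ε = −4/3.

ε = -4/3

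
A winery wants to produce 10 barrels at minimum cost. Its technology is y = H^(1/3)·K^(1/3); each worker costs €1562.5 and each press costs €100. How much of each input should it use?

Cost minimization requires the marginal rate of technical substitution to equal the input-price ratio: MP_H/MP_K = w/r.
Here MP_H/MP_K = (1/3)·(K/H)/(1/3) = (K/H). Setting this equal to 1562.5/100 = 15.625 gives K = 15.625H.
Substituting into y = 10: H^(1/3)·(15.625H)^(1/3) = 10.
Solving, H = 8 and K = 125.

H* = 8, K* = 125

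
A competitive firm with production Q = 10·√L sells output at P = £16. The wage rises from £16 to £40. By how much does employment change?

From P·MP_L = w with MP_L = 5·L^(-1/2), the labor demand is L(w) = (80/w)^(2).
At w = 16: L = 25. At w = 40: L = 4.
ΔL = 4 − 25 = -21.

ΔL = -21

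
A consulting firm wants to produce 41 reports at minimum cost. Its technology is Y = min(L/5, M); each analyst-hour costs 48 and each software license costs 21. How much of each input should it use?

L* = 205, M* = 41

With a fixed-proportions technology, the cost-minimizing bundle uses no slack in either input: L/5 = M = Y.
So L = 5·41 = 205 and M = 41.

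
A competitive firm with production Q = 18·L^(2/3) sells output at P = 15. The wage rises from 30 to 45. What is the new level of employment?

From P·MP_L = w with MP_L = 12·L^(-1/3), the labor demand is L(w) = (180/w)^(3).
At w = 30: L = 216. At w = 45: L = 64.

L* = 64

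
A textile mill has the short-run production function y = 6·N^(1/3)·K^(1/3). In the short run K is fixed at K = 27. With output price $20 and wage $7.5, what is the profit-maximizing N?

N* = 64

With K = 27, MP_N = (1/3)·6·N^(-2/3)·27^(1/3) = 6·N^(-2/3).
Profit maximization for a price taker requires P·MP_N = w: 20·6·N^(-2/3) = 7.5.
So N^(-2/3) = 0.0625, which gives N = 64.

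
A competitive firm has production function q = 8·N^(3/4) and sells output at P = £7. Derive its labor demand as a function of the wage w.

N(w) = 3111696/w^(4)

MP_N = (3/4)·8·N^(-1/4) = 6·N^(-1/4).
Setting P·MP_N = w: 42·N^(-1/4) = w.
Solving for N: N^(-1/4) = w/42, so N = (42/w)^(4).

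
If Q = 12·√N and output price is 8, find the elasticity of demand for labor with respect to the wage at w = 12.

ε = -2

MP_N = (1/2)·12·N^(-1/2), so P·MP_N = w gives 48·N^(-1/2) = w.
Solving, N(w) = (48/w)^(2). This is a constant-elasticity form: N ∝ w^(−2), so ε = −2.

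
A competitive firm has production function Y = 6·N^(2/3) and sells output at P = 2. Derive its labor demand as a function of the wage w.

MP_N = (2/3)·6·N^(-1/3) = 4·N^(-1/3).
Setting P·MP_N = w: 8·N^(-1/3) = w.
Solving for N: N^(-1/3) = w/8, so N = (8/w)^(3).

N(w) = 512/w³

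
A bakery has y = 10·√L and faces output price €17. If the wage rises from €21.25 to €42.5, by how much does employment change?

ΔL = -12

From P·MP_L = w with MP_L = 5·L^(-1/2), the labor demand is L(w) = (85/w)^(2).
At w = 21.25: L = 16. At w = 42.5: L = 4.
ΔL = 4 − 16 = -12.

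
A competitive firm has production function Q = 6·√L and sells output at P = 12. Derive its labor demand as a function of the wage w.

L(w) = 1296/w²

MP_L = (1/2)·6·L^(-1/2) = 3·L^(-1/2).
Setting P·MP_L = w: 36·L^(-1/2) = w.
Solving for L: L^(-1/2) = w/36, so L = (36/w)^(2).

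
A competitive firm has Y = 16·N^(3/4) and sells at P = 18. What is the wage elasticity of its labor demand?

MP_N = (3/4)·16·N^(-1/4), so P·MP_N = w gives 216·N^(-1/4) = w.
Solving, N(w) = (216/w)^(4). This is a constant-elasticity form: N ∝ w^(−4), so ε = −4.

ε = -4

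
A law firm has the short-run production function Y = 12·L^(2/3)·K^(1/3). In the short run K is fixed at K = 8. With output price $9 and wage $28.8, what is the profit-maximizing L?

With K = 8, MP_L = (2/3)·12·L^(-1/3)·8^(1/3) = 16·L^(-1/3).
Profit maximization for a price taker requires P·MP_L = w: 9·16·L^(-1/3) = 28.8.
So L^(-1/3) = 0.2, which gives L = 125.

L* = 125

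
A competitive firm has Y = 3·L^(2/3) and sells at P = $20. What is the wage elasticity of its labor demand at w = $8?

MP_L = (2/3)·3·L^(-1/3), so P·MP_L = w gives 40·L^(-1/3) = w.
Solving, L(w) = (40/w)^(3). This is a constant-elasticity form: L ∝ w^(−3), so ε = −3.

ε = -3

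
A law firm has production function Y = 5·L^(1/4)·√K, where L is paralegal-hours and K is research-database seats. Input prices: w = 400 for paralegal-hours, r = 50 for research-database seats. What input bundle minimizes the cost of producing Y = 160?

Cost minimization requires the marginal rate of technical substitution to equal the input-price ratio: MP_L/MP_K = w/r.
Here MP_L/MP_K = (1/4)·(K/L)/(1/2) = 0.5·(K/L). Setting this equal to 400/50 = 8 gives K = 16L.
Substituting into Y = 160: 5·L^(1/4)·(16L)^(1/2) = 160.
Solving, L = 16 and K = 256.

L* = 16, K* = 256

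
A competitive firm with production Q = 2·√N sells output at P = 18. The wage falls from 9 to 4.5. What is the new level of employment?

N* = 16

From P·MP_N = w with MP_N = N^(-1/2), the labor demand is N(w) = (18/w)^(2).
At w = 9: N = 4. At w = 4.5: N = 16.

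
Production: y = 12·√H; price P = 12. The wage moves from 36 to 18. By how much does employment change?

From P·MP_H = w with MP_H = 6·H^(-1/2), the labor demand is H(w) = (72/w)^(2).
At w = 36: H = 4. At w = 18: H = 16.
ΔH = 16 − 4 = 12.

ΔH = 12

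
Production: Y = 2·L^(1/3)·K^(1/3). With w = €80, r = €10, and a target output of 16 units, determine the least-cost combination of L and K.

Cost minimization requires the marginal rate of technical substitution to equal the input-price ratio: MP_L/MP_K = w/r.
Here MP_L/MP_K = (1/3)·(K/L)/(1/3) = (K/L). Setting this equal to 80/10 = 8 gives K = 8L.
Substituting into Y = 16: 2·L^(1/3)·(8L)^(1/3) = 16.
Solving, L = 8 and K = 64.

L* = 8, K* = 64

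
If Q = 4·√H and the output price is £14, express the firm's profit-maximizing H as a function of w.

H(w) = 784/w²

MP_H = (1/2)·4·H^(-1/2) = 2·H^(-1/2).
Setting P·MP_H = w: 28·H^(-1/2) = w.
Solving for H: H^(-1/2) = w/28, so H = (28/w)^(2).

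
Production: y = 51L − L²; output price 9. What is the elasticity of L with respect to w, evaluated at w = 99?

ε = -0.275

From P·MP_L = w with MP_L = 51 − 2L, labor demand is L(w) = (51 − w/9)/2.
dL/dw = −1/(18) = -1/18.
At w = 99, L = 20, so ε = (dL/dw)·(w/L) = (-1/18)·(99/20) = -0.275.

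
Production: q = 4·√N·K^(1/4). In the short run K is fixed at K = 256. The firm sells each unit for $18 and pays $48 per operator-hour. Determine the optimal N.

With K = 256, MP_N = (1/2)·4·N^(-1/2)·256^(1/4) = 8·N^(-1/2).
Profit maximization for a price taker requires P·MP_N = w: 18·8·N^(-1/2) = 48.
So N^(-1/2) = 1/3, which gives N = 9.

N* = 9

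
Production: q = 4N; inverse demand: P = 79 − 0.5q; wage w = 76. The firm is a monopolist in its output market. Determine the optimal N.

N* = 15

Marginal revenue from the inverse demand is MR = 79 − q.
The marginal product is MP_N = 4.
A monopolist hires until marginal revenue product equals the wage: MR·MP_N = w.
(79 − 4N)·4 = 76, so N = 15.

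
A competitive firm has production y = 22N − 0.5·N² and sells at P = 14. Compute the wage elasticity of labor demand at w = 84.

From P·MP_N = w with MP_N = 22 − N, labor demand is N(w) = 22 − w/14.
dN/dw = −1/(14) = -1/14.
At w = 84, N = 16, so ε = (dN/dw)·(w/N) = (-1/14)·(84/16) = -0.375.

ε = -0.375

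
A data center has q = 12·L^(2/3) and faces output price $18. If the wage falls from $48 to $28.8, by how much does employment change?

ΔL = 98

From P·MP_L = w with MP_L = 8·L^(-1/3), the labor demand is L(w) = (144/w)^(3).
At w = 48: L = 27. At w = 28.8: L = 125.
ΔL = 125 − 27 = 98.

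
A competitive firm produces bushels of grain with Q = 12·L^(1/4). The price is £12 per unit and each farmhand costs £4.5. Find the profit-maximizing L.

MP_L = (1/4)·12·L^(-3/4) = 3·L^(-3/4).
Profit maximization for a price taker requires P·MP_L = w: 12·3·L^(-3/4) = 4.5.
So L^(-3/4) = 0.125, which gives L = 16.

L* = 16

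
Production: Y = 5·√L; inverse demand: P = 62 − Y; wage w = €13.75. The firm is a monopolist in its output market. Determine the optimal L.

L* = 16

Marginal revenue from the inverse demand is MR = 62 − 2Y.
The marginal product is MP_L = 2.5·L^(-1/2).
A monopolist hires until marginal revenue product equals the wage: MR·MP_L = w.
At L, Y = 5·√L. Substituting and solving: (62 − 10·√L)·2.5·L^(-1/2) = 13.75 gives L = 16.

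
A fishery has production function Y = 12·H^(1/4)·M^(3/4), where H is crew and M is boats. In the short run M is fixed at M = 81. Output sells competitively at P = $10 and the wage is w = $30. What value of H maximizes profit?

H* = 81

With M = 81, MP_H = (1/4)·12·H^(-3/4)·81^(3/4) = 81·H^(-3/4).
Profit maximization for a price taker requires P·MP_H = w: 10·81·H^(-3/4) = 30.
So H^(-3/4) = 1/27, which gives H = 81.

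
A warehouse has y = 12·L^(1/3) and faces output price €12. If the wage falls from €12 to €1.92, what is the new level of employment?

L* = 125

From P·MP_L = w with MP_L = 4·L^(-2/3), the labor demand is L(w) = (48/w)^(3/2).
At w = 12: L = 8. At w = 1.92: L = 125.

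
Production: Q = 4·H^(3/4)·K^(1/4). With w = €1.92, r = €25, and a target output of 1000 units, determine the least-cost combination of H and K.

H* = 625, K* = 16

Cost minimization requires the marginal rate of technical substitution to equal the input-price ratio: MP_H/MP_K = w/r.
Here MP_H/MP_K = (3/4)·(K/H)/(1/4) = 3·(K/H). Setting this equal to 1.92/25 = 0.0768 gives K = 0.0256H.
Substituting into Q = 1000: 4·H^(3/4)·(0.0256H)^(1/4) = 1000.
Solving, H = 625 and K = 16.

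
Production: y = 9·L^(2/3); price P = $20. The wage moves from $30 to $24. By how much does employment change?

From P·MP_L = w with MP_L = 6·L^(-1/3), the labor demand is L(w) = (120/w)^(3).
At w = 30: L = 64. At w = 24: L = 125.
ΔL = 125 − 64 = 61.

ΔL = 61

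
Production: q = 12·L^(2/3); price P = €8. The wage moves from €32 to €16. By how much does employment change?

From P·MP_L = w with MP_L = 8·L^(-1/3), the labor demand is L(w) = (64/w)^(3).
At w = 32: L = 8. At w = 16: L = 64.
ΔL = 64 − 8 = 56.

ΔL = 56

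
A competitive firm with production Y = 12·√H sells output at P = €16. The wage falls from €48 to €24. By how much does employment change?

From P·MP_H = w with MP_H = 6·H^(-1/2), the labor demand is H(w) = (96/w)^(2).
At w = 48: H = 4. At w = 24: H = 16.
ΔH = 16 − 4 = 12.

ΔH = 12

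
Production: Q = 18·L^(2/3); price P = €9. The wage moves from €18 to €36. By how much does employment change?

From P·MP_L = w with MP_L = 12·L^(-1/3), the labor demand is L(w) = (108/w)^(3).
At w = 18: L = 216. At w = 36: L = 27.
ΔL = 27 − 216 = -189.

ΔL = -189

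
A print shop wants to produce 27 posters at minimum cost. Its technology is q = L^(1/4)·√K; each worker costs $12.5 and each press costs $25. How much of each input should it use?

L* = 81, K* = 81

Cost minimization requires the marginal rate of technical substitution to equal the input-price ratio: MP_L/MP_K = w/r.
Here MP_L/MP_K = (1/4)·(K/L)/(1/2) = 0.5·(K/L). Setting this equal to 12.5/25 = 0.5 gives K = L.
Substituting into q = 27: L^(1/4)·(L)^(1/2) = 27.
Solving, L = 81 and K = 81.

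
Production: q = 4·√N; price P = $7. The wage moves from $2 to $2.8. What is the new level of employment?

From P·MP_N = w with MP_N = 2·N^(-1/2), the labor demand is N(w) = (14/w)^(2).
At w = 2: N = 49. At w = 2.8: N = 25.

N* = 25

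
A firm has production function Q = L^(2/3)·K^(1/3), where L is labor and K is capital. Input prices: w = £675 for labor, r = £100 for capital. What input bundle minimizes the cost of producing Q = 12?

L* = 8, K* = 27

Cost minimization requires the marginal rate of technical substitution to equal the input-price ratio: MP_L/MP_K = w/r.
Here MP_L/MP_K = (2/3)·(K/L)/(1/3) = 2·(K/L). Setting this equal to 675/100 = 6.75 gives K = 3.375L.
Substituting into Q = 12: L^(2/3)·(3.375L)^(1/3) = 12.
Solving, L = 8 and K = 27.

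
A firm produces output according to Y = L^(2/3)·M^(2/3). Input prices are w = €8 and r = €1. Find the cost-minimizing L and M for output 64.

L* = 8, M* = 64

Cost minimization requires the marginal rate of technical substitution to equal the input-price ratio: MP_L/MP_M = w/r.
Here MP_L/MP_M = (2/3)·(M/L)/(2/3) = (M/L). Setting this equal to 8/1 = 8 gives M = 8L.
Substituting into Y = 64: L^(2/3)·(8L)^(2/3) = 64.
Solving, L = 8 and M = 64.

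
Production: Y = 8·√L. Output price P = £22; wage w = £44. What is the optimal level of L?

L* = 4

MP_L = (1/2)·8·L^(-1/2) = 4·L^(-1/2).
Profit maximization for a price taker requires P·MP_L = w: 22·4·L^(-1/2) = 44.
So L^(-1/2) = 0.5, which gives L = 4.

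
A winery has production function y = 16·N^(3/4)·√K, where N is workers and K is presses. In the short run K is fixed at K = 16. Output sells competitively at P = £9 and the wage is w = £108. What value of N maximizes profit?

N* = 256

With K = 16, MP_N = (3/4)·16·N^(-1/4)·16^(1/2) = 48·N^(-1/4).
Profit maximization for a price taker requires P·MP_N = w: 9·48·N^(-1/4) = 108.
So N^(-1/4) = 0.25, which gives N = 256.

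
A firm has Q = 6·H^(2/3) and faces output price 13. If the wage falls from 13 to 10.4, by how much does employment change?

ΔH = 61

From P·MP_H = w with MP_H = 4·H^(-1/3), the labor demand is H(w) = (52/w)^(3).
At w = 13: H = 64. At w = 10.4: H = 125.
ΔH = 125 − 64 = 61.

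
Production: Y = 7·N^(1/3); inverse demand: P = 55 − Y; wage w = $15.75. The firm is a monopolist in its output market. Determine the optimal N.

N* = 8

Marginal revenue from the inverse demand is MR = 55 − 2Y.
The marginal product is MP_N = (7/3)·N^(-2/3).
A monopolist hires until marginal revenue product equals the wage: MR·MP_N = w.
At N, Y = 7·N^(1/3). Substituting and solving: (55 − 14·N^(1/3))·(7/3)·N^(-2/3) = 15.75 gives N = 8.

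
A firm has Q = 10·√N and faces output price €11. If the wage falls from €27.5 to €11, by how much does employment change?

ΔN = 21

From P·MP_N = w with MP_N = 5·N^(-1/2), the labor demand is N(w) = (55/w)^(2).
At w = 27.5: N = 4. At w = 11: N = 25.
ΔN = 25 − 4 = 21.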